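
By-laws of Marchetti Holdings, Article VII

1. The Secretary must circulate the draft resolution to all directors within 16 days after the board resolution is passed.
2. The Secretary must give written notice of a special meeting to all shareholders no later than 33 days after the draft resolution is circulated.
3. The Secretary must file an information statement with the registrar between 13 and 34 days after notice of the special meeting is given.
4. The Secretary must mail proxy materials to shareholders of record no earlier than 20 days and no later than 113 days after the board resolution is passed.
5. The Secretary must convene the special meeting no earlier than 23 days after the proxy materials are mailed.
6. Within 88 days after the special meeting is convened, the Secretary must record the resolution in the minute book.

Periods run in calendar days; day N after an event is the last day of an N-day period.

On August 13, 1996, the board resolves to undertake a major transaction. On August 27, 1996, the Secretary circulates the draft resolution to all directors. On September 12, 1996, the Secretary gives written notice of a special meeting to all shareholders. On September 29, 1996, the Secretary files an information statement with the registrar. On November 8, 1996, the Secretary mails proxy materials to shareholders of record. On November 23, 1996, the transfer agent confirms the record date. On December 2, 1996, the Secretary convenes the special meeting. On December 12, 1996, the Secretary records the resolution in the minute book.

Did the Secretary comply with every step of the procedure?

Step 1 — counting 16 days from August 13, 1996 (when the board resolution is passed) gives a deadline of August 29, 1996; August 27, 1996 is within that limit.
Step 2 — counting 33 days from August 27, 1996 (when the draft resolution is circulated) gives a deadline of September 29, 1996; completed September 12, 1996, before the deadline.
Step 3 — 13 and 34 days from September 12, 1996 (when notice of the special meeting is given) are September 25, 1996 and October 16, 1996 respectively; done September 29, 1996, which is between those dates.
Step 4 — 20 and 113 days from August 13, 1996 (when the board resolution is passed) are September 2, 1996 and December 4, 1996 respectively; done November 8, 1996 — within the window.
Step 5 — must wait 23 days from November 8, 1996 (when the proxy materials are mailed), so not before December 1, 1996; done December 2, 1996, after the minimum wait.
Step 6 — counting 88 days from December 2, 1996 (when the special meeting is convened) gives a deadline of February 28, 1997; completed December 12, 1996, before the deadline.

Yes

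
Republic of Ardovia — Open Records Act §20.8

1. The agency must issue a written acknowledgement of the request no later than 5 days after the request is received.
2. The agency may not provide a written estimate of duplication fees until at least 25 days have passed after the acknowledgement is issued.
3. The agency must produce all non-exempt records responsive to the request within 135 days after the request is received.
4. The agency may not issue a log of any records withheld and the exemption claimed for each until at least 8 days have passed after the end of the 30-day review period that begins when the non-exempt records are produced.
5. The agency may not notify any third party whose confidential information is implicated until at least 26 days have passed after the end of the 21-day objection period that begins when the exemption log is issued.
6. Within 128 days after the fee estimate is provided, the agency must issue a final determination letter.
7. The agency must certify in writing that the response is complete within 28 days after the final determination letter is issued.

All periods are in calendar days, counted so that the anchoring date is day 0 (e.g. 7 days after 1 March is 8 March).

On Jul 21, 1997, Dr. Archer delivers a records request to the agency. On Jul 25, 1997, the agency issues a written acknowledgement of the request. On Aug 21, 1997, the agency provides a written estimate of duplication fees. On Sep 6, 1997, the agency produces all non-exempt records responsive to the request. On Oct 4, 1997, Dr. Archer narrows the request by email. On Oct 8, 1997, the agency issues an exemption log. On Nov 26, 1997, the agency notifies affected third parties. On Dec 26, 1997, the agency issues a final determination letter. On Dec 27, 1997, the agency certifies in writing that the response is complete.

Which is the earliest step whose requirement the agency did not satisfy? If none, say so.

(1) due by Jul 21, 1997 + 5 days = Jul 26, 1997; Jul 25, 1997 is within that limit.
(2) permitted from Jul 25, 1997 + 25 days = Aug 19, 1997 onward; done Aug 21, 1997 — permitted.
(3) due by Jul 21, 1997 + 135 days = Dec 3, 1997; done Sep 6, 1997 — timely.
(4) permitted from Oct 6, 1997 + 8 days = Oct 14, 1997 onward; acted on Oct 8, 1997, 6 days prematurely.
No need to go further; step 4 was not satisfied.

Step 4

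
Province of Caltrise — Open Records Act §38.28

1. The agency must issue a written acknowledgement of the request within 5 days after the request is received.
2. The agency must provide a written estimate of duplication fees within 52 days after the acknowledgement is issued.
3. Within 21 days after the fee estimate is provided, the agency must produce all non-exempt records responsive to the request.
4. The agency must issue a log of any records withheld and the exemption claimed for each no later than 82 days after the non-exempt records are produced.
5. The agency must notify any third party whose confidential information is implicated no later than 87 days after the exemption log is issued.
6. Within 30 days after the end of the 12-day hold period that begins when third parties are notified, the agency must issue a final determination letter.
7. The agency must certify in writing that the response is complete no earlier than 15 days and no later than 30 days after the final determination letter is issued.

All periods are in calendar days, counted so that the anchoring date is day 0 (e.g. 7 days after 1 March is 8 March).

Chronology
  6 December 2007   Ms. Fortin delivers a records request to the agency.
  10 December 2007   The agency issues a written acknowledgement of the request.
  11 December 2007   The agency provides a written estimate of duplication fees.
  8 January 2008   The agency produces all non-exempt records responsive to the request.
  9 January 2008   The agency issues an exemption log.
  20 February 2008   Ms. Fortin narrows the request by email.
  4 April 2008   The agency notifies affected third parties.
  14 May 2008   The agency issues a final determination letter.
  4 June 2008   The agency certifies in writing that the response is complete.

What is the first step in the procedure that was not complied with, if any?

(1) due by 6 December 2007 + 5 days = 11 December 2007; completed 10 December 2007, before the deadline.
(2) due by 10 December 2007 + 52 days = 31 January 2008; done 11 December 2007 — timely.
(3) due by 11 December 2007 + 21 days = 1 January 2008; done 8 January 2008 — 7 days late.

Step 3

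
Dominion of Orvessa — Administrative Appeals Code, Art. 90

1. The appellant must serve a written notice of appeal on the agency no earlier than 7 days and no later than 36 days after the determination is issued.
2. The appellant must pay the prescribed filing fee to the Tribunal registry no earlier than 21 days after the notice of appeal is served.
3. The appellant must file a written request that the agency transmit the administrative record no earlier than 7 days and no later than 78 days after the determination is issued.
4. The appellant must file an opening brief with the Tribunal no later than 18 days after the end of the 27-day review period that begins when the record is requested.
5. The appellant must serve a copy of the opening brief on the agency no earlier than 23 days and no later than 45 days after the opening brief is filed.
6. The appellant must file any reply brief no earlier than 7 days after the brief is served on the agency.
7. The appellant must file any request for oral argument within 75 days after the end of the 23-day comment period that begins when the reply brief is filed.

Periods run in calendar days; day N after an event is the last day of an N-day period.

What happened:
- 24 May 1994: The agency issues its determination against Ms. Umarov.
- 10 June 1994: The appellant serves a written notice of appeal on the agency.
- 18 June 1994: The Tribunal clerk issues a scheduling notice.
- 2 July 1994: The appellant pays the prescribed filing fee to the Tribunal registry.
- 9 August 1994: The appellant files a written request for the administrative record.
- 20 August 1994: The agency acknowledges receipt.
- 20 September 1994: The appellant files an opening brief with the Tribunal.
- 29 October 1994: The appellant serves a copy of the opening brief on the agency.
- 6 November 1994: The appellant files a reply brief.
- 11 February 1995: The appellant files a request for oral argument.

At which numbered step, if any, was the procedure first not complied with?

(1) the permitted window runs from 24 May 1994 + 7 = 31 May 1994 to 24 May 1994 + 36 = 29 June 1994; done 10 June 1994 — within the window.
(2) permitted from 10 June 1994 + 21 days = 1 July 1994 onward; done 2 July 1994, after the minimum wait.
(3) the permitted window runs from 24 May 1994 + 7 = 31 May 1994 to 24 May 1994 + 78 = 10 August 1994; done 9 August 1994 — within the window.
(4) due by 5 September 1994 + 18 days = 23 September 1994; 20 September 1994 is within that limit.
(5) the permitted window runs from 20 September 1994 + 23 = 13 October 1994 to 20 September 1994 + 45 = 4 November 1994; done 29 October 1994, which is between those dates.
(6) permitted from 29 October 1994 + 7 days = 5 November 1994 onward; done 6 November 1994 — permitted.
(7) due by 29 November 1994 + 75 days = 12 February 1995; done 11 February 1995 — timely.

None — every step was satisfied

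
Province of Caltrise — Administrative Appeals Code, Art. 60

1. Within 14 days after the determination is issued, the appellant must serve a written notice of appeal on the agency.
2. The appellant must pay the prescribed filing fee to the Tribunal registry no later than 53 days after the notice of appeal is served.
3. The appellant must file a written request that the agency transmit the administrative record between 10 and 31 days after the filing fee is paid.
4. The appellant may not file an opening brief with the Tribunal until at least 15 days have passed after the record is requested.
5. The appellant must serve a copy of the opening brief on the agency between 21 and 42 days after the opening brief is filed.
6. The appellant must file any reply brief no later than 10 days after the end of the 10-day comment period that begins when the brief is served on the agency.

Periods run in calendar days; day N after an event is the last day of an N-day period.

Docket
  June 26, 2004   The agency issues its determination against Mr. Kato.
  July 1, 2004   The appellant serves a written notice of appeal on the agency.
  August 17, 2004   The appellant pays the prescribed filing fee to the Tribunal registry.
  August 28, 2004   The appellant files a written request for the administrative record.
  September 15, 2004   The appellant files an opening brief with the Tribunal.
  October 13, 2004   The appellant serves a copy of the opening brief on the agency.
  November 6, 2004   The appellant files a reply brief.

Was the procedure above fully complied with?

No

Step 1: 14 days after June 26, 2004 (when the determination is issued) is July 10, 2004; done July 1, 2004 — timely.
Step 2: 53 days after July 1, 2004 (when the notice of appeal is served) is August 23, 2004; done August 17, 2004 — timely.
Step 3: the window is 10–31 days after August 17, 2004 (when the filing fee is paid), so August 27, 2004 through September 17, 2004; August 28, 2004 falls inside that range.
Step 4: the earliest permitted date is 15 days after August 28, 2004 (when the record is requested), i.e. September 12, 2004; September 15, 2004 is on or after that date.
Step 5: the window is 21–42 days after September 15, 2004 (when the opening brief is filed), so October 6, 2004 through October 27, 2004; October 13, 2004 falls inside that range.
Step 6: 10 days after October 23, 2004 (end of the 10-day comment period, which began when the brief is served on the agency on October 13, 2004) is November 2, 2004; November 6, 2004 misses that deadline by 4 days.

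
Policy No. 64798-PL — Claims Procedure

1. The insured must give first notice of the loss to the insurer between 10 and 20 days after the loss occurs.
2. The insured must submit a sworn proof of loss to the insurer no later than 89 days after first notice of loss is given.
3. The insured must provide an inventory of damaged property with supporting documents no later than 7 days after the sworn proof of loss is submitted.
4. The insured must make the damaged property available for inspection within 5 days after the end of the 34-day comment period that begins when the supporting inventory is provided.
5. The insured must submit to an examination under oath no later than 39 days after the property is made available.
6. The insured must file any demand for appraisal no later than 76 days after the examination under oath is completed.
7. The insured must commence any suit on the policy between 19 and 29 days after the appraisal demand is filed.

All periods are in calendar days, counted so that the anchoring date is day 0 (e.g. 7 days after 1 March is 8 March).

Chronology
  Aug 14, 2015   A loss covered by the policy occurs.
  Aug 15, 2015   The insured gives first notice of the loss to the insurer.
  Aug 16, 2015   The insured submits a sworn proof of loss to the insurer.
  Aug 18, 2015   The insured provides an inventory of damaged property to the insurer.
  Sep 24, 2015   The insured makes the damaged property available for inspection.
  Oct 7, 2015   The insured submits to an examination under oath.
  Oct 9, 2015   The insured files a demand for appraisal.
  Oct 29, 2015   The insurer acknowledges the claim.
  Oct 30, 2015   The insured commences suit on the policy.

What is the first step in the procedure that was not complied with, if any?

Step 1

Step 1: the window is 10–20 days after Aug 14, 2015 (when the loss occurs), so Aug 24, 2015 through Sep 3, 2015; Aug 15, 2015 is 9 days too early.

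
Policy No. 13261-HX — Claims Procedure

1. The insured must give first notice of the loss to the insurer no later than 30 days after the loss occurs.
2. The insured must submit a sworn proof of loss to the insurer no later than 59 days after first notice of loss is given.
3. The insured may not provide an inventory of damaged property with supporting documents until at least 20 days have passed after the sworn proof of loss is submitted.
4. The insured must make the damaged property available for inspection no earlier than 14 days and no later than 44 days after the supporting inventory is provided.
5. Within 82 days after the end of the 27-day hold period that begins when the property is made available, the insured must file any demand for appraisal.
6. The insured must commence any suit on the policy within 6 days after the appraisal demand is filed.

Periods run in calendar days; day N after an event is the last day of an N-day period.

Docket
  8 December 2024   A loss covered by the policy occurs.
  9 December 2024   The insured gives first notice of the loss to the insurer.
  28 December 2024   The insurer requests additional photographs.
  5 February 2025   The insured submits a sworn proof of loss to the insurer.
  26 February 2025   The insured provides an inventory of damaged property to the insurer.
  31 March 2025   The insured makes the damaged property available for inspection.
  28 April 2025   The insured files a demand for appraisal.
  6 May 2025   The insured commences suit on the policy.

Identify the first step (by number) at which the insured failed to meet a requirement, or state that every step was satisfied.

Step 6

(1) due by 8 December 2024 + 30 days = 7 January 2025; 9 December 2024 is within that limit.
(2) due by 9 December 2024 + 59 days = 6 February 2025; completed 5 February 2025, before the deadline.
(3) permitted from 5 February 2025 + 20 days = 25 February 2025 onward; done 26 February 2025 — permitted.
(4) the permitted window runs from 26 February 2025 + 14 = 12 March 2025 to 26 February 2025 + 44 = 11 April 2025; done 31 March 2025 — within the window.
(5) due by 27 April 2025 + 82 days = 18 July 2025; completed 28 April 2025, before the deadline.
(6) due by 28 April 2025 + 6 days = 4 May 2025; not done until 6 May 2025, 2 days after the deadline.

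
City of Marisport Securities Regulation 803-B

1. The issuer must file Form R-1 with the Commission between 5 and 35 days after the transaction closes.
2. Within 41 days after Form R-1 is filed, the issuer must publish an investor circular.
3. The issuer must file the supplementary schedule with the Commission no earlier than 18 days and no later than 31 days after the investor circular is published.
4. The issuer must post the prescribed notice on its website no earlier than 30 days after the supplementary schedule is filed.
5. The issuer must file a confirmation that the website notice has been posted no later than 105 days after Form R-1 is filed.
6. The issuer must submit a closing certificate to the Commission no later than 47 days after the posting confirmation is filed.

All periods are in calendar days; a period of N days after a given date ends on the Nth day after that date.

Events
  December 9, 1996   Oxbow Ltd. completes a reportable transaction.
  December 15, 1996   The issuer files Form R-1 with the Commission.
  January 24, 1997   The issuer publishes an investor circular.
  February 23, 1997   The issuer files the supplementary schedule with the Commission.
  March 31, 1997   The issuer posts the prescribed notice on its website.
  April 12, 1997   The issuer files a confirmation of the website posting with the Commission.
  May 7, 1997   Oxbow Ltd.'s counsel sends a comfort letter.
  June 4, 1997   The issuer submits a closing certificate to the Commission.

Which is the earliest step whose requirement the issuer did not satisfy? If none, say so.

Step 1 — 5 and 35 days from December 9, 1996 (when the transaction closes) are December 14, 1996 and January 13, 1997 respectively; December 15, 1996 falls inside that range.
Step 2 — counting 41 days from December 15, 1996 (when Form R-1 is filed) gives a deadline of January 25, 1997; done January 24, 1997 — timely.
Step 3 — 18 and 31 days from January 24, 1997 (when the investor circular is published) are February 11, 1997 and February 24, 1997 respectively; done February 23, 1997 — within the window.
Step 4 — must wait 30 days from February 23, 1997 (when the supplementary schedule is filed), so not before March 25, 1997; March 31, 1997 is on or after that date.
Step 5 — counting 105 days from December 15, 1996 (when Form R-1 is filed) gives a deadline of March 30, 1997; April 12, 1997 misses that deadline by 13 days.
The procedure was therefore not followed at step 5.

Step 5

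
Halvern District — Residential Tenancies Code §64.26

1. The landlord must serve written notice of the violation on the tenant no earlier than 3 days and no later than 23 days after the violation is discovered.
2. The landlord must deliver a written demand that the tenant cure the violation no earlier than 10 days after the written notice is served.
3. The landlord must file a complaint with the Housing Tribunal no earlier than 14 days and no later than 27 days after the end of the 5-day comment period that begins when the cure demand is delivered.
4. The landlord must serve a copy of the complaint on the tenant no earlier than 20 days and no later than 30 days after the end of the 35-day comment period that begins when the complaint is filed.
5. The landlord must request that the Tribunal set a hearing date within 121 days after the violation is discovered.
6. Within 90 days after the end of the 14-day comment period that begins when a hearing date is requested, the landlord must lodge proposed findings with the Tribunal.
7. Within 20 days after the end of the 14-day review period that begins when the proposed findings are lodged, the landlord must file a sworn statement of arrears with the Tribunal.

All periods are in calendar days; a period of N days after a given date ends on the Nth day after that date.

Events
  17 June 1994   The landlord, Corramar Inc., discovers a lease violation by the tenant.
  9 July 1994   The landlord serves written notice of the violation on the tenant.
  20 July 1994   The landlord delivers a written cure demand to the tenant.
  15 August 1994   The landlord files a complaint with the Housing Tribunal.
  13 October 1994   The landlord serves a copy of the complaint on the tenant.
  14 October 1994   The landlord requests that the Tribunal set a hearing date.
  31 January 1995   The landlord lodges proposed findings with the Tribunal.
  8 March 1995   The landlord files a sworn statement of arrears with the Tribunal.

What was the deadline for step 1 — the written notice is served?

Step 1 runs from 17 June 1994, when the violation is discovered. The window is 3–23 days after 17 June 1994; it closes on 10 July 1994.

10 July 1994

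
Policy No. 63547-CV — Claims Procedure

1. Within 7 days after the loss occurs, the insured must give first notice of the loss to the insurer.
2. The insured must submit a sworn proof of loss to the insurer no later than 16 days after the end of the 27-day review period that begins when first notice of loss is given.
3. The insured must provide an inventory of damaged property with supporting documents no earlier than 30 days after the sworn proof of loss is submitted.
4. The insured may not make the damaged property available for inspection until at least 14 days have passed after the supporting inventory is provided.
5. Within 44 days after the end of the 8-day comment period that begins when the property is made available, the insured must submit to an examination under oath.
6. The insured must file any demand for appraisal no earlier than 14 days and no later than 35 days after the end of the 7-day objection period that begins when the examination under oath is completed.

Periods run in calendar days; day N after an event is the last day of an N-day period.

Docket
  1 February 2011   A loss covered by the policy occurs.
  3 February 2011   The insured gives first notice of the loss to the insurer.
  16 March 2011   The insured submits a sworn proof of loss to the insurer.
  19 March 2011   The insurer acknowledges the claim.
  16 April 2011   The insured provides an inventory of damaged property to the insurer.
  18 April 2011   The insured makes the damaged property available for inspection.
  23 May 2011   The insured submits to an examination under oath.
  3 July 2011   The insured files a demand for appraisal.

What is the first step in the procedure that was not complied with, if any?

Step 1 — counting 7 days from 1 February 2011 (when the loss occurs) gives a deadline of 8 February 2011; done 3 February 2011 — timely.
Step 2 — counting 16 days from 2 March 2011 (end of the 27-day review period, which began when first notice of loss is given on 3 February 2011) gives a deadline of 18 March 2011; 16 March 2011 is within that limit.
Step 3 — must wait 30 days from 16 March 2011 (when the sworn proof of loss is submitted), so not before 15 April 2011; done 16 April 2011, after the minimum wait.
Step 4 — must wait 14 days from 16 April 2011 (when the supporting inventory is provided), so not before 30 April 2011; 18 April 2011 is 12 days before the earliest permitted date.
That is the first point of non-compliance.

Step 4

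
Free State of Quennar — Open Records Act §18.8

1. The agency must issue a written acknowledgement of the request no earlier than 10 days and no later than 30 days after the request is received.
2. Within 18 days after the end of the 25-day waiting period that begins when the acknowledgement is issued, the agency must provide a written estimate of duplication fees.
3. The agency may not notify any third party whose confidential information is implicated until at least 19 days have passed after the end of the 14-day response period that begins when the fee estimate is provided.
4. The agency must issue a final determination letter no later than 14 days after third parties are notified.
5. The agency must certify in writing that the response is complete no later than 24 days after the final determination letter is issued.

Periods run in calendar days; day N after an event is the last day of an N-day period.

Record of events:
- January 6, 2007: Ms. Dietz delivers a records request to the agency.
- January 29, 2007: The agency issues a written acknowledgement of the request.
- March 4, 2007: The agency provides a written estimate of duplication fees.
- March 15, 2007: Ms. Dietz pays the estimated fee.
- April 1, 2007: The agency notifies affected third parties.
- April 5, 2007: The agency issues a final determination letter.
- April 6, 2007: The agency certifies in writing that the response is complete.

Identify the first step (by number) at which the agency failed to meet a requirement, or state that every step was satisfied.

Step 3

Step 1 — 10 and 30 days from January 6, 2007 (when the request is received) are January 16, 2007 and February 5, 2007 respectively; January 29, 2007 falls inside that range.
Step 2 — counting 18 days from February 23, 2007 (end of the 25-day waiting period, which began when the acknowledgement is issued on January 29, 2007) gives a deadline of March 13, 2007; March 4, 2007 is within that limit.
Step 3 — must wait 19 days from March 18, 2007 (end of the 14-day response period, which began when the fee estimate is provided on March 4, 2007), so not before April 6, 2007; done April 1, 2007 — 5 days too early.
That is the first point of non-compliance.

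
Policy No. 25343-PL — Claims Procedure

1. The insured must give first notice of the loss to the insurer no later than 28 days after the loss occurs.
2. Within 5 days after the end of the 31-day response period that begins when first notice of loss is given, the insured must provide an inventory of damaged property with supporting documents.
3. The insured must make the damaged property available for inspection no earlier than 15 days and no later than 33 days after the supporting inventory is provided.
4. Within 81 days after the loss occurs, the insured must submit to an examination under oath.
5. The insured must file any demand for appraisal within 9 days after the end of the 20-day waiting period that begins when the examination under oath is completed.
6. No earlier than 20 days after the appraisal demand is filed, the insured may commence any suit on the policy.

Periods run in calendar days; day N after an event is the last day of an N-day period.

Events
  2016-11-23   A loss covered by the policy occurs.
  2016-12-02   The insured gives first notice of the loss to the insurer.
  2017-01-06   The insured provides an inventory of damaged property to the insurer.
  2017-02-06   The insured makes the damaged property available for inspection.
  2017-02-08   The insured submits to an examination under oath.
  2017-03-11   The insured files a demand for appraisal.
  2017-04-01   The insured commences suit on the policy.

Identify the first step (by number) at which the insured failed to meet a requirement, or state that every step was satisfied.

(1) due by 2016-11-23 + 28 days = 2016-12-21; 2016-12-02 is within that limit.
(2) due by 2017-01-02 + 5 days = 2017-01-07; done 2017-01-06 — timely.
(3) the permitted window runs from 2017-01-06 + 15 = 2017-01-21 to 2017-01-06 + 33 = 2017-02-08; done 2017-02-06, which is between those dates.
(4) due by 2016-11-23 + 81 days = 2017-02-12; done 2017-02-08 — timely.
(5) due by 2017-02-28 + 9 days = 2017-03-09; done 2017-03-11 — 2 days late.
That is the first point of non-compliance.

Step 5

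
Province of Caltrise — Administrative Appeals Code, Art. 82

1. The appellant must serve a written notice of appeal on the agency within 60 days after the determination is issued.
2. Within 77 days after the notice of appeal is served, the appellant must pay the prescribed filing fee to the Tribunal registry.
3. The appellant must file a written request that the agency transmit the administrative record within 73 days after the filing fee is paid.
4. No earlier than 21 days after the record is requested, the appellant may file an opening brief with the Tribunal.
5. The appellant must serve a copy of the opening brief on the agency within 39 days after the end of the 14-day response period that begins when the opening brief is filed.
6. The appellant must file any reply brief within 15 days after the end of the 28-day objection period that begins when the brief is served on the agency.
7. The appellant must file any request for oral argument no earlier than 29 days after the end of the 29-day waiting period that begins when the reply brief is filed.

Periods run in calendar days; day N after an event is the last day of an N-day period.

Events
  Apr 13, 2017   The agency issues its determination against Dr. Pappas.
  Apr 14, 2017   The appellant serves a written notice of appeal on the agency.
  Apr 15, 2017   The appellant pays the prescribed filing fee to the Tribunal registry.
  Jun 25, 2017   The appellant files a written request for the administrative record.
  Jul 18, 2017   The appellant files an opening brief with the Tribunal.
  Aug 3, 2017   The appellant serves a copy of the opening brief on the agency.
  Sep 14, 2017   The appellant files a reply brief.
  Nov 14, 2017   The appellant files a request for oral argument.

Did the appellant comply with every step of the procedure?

Step 1: 60 days after Apr 13, 2017 (when the determination is issued) is Jun 12, 2017; Apr 14, 2017 is within that limit.
Step 2: 77 days after Apr 14, 2017 (when the notice of appeal is served) is Jun 30, 2017; done Apr 15, 2017 — timely.
Step 3: 73 days after Apr 15, 2017 (when the filing fee is paid) is Jun 27, 2017; done Jun 25, 2017 — timely.
Step 4: the earliest permitted date is 21 days after Jun 25, 2017 (when the record is requested), i.e. Jul 16, 2017; Jul 18, 2017 is on or after that date.
Step 5: 39 days after Aug 1, 2017 (end of the 14-day response period, which began when the opening brief is filed on Jul 18, 2017) is Sep 9, 2017; done Aug 3, 2017 — timely.
Step 6: 15 days after Aug 31, 2017 (end of the 28-day objection period, which began when the brief is served on the agency on Aug 3, 2017) is Sep 15, 2017; Sep 14, 2017 is within that limit.
Step 7: the earliest permitted date is 29 days after Oct 13, 2017 (end of the 29-day waiting period, which began when the reply brief is filed on Sep 14, 2017), i.e. Nov 11, 2017; Nov 14, 2017 is on or after that date.

Yes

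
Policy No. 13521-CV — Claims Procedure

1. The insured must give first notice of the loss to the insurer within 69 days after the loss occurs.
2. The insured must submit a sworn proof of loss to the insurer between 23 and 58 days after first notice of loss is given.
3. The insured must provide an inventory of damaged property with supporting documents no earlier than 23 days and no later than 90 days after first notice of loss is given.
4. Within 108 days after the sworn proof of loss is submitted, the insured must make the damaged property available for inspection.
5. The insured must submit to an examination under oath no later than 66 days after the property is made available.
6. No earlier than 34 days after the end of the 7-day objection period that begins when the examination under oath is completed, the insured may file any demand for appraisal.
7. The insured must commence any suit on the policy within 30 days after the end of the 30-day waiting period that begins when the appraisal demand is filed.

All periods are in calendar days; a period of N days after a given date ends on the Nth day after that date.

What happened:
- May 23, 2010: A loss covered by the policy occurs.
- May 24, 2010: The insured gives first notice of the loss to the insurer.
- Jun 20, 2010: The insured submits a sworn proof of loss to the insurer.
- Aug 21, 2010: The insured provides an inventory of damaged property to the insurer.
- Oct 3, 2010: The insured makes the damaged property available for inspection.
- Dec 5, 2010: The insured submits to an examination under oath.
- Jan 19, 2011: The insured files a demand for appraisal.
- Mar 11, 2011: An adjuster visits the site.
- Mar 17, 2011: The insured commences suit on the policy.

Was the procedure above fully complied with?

Yes

Step 1: 69 days after May 23, 2010 (when the loss occurs) is Jul 31, 2010; done May 24, 2010 — timely.
Step 2: the window is 23–58 days after May 24, 2010 (when first notice of loss is given), so Jun 16, 2010 through Jul 21, 2010; done Jun 20, 2010, which is between those dates.
Step 3: the window is 23–90 days after May 24, 2010 (when first notice of loss is given), so Jun 16, 2010 through Aug 22, 2010; done Aug 21, 2010 — within the window.
Step 4: 108 days after Jun 20, 2010 (when the sworn proof of loss is submitted) is Oct 6, 2010; done Oct 3, 2010 — timely.
Step 5: 66 days after Oct 3, 2010 (when the property is made available) is Dec 8, 2010; done Dec 5, 2010 — timely.
Step 6: the earliest permitted date is 34 days after Dec 12, 2010 (end of the 7-day objection period, which began when the examination under oath is completed on Dec 5, 2010), i.e. Jan 15, 2011; Jan 19, 2011 is on or after that date.
Step 7: 30 days after Feb 18, 2011 (end of the 30-day waiting period, which began when the appraisal demand is filed on Jan 19, 2011) is Mar 20, 2011; completed Mar 17, 2011, before the deadline.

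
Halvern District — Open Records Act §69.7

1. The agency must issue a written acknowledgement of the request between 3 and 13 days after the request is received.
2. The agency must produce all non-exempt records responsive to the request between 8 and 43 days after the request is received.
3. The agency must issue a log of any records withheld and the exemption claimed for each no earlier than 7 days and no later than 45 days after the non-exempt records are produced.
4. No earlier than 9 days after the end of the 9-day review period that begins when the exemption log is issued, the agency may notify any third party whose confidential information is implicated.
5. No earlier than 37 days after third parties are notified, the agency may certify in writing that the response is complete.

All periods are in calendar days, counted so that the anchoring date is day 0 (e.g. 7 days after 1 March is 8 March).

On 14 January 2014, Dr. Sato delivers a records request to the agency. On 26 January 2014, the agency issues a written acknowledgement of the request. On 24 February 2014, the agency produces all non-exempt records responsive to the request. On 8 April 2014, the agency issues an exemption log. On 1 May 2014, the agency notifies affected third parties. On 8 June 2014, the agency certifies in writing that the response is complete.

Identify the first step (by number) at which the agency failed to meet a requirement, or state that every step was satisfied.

Step 1: the window is 3–13 days after 14 January 2014 (when the request is received), so 17 January 2014 through 27 January 2014; done 26 January 2014, which is between those dates.
Step 2: the window is 8–43 days after 14 January 2014 (when the request is received), so 22 January 2014 through 26 February 2014; done 24 February 2014 — within the window.
Step 3: the window is 7–45 days after 24 February 2014 (when the non-exempt records are produced), so 3 March 2014 through 10 April 2014; done 8 April 2014, which is between those dates.
Step 4: the earliest permitted date is 9 days after 17 April 2014 (end of the 9-day review period, which began when the exemption log is issued on 8 April 2014), i.e. 26 April 2014; 1 May 2014 is on or after that date.
Step 5: the earliest permitted date is 37 days after 1 May 2014 (when third parties are notified), i.e. 7 June 2014; done 8 June 2014, after the minimum wait.

None — every step was satisfied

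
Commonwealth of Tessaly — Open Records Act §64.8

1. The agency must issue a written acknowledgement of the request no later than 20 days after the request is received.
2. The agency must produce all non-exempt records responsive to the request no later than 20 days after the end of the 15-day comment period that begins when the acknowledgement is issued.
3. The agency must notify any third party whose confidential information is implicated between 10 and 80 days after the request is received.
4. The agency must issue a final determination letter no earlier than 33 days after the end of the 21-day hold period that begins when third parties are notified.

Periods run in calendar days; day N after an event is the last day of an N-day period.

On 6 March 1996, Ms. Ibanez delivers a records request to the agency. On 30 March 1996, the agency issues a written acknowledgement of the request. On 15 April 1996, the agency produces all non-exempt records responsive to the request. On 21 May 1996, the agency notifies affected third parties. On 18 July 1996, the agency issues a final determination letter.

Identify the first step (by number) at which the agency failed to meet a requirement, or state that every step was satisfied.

Step 1

Step 1 — counting 20 days from 6 March 1996 (when the request is received) gives a deadline of 26 March 1996; done 30 March 1996 — 4 days late.
No need to go further; step 1 was not satisfied.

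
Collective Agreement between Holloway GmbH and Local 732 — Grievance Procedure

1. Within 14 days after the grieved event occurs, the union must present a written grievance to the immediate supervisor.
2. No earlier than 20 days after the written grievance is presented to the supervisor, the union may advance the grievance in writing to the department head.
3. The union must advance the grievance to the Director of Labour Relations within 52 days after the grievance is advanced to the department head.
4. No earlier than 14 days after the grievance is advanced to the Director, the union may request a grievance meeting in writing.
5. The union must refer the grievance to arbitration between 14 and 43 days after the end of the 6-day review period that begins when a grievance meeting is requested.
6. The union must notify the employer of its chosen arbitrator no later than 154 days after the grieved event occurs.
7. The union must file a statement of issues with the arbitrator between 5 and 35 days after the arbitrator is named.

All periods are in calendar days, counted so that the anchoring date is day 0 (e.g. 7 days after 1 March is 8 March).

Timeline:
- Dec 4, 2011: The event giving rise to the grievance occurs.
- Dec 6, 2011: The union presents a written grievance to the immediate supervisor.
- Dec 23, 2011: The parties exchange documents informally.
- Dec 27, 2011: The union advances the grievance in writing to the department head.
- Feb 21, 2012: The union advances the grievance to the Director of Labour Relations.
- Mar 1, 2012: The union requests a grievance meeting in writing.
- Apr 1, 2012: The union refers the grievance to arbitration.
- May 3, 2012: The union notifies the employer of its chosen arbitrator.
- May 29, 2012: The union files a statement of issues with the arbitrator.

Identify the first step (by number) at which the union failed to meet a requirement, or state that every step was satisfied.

Step 1: 14 days after Dec 4, 2011 (when the grieved event occurs) is Dec 18, 2011; completed Dec 6, 2011, before the deadline.
Step 2: the earliest permitted date is 20 days after Dec 6, 2011 (when the written grievance is presented to the supervisor), i.e. Dec 26, 2011; done Dec 27, 2011 — permitted.
Step 3: 52 days after Dec 27, 2011 (when the grievance is advanced to the department head) is Feb 17, 2012; Feb 21, 2012 misses that deadline by 4 days.
That is the first point of non-compliance.

Step 3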